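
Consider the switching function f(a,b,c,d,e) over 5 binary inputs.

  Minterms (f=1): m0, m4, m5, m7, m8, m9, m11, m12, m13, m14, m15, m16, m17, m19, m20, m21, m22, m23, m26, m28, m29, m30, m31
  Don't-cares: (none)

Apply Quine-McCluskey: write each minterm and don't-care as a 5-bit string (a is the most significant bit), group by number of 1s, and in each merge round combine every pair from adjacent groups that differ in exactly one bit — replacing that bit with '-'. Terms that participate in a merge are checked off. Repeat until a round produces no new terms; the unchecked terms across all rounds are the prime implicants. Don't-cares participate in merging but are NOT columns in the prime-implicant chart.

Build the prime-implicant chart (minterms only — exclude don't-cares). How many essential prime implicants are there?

[col 0] 00000*, 00100*, 00101*, 00111*, 01000*, 01001*, 01011*, 01100*, 01101*, 01110*, 01111*, 10000*, 10001*, 10011*, 10100*, 10101*, 10110*, 10111*, 11010*, 11100*, 11101*, 11110*, 11111*
[col 1] -0000*, -0100*, -0101*, -0111*, -1100*, -1101*, -1110*, -1111*, 0-000*, 0-100*, 0-101*, 0-111*, 00-00*, 001-1*, 0010-*, 01-00*, 01-01*, 01-11*, 010-1*, 0100-*, 011-0*, 011-1*, 0110-*, 0111-*, 1-100*, 1-101*, 1-110*, 1-111*, 10-00*, 10-01*, 10-11*, 100-1*, 1000-*, 101-0*, 101-1*, 1010-*, 1011-*, 11-10, 111-0*, 111-1*, 1110-*, 1111-*
[col 2] --100*, --101*, --111*, -0-00, -01-1*, -010-*, -11-0*, -11-1*, -110-*, -111-*, 0--00, 0-1-1*, 0-10-*, 01--1, 01-0-, 011--*, 1-1-0*, 1-1-1*, 1-10-*, 1-11-*, 10--1, 10-0-, 101--*, 111--*
[col 3] --1-1, --10-, -11--, 1-1--
Prime implicants: --1-1, --10-, -0-00, -11--, 0--00, 01--1, 01-0-, 1-1--, 10--1, 10-0-, 11-10
PI chart (minterm → PIs covering it):
  0 | -0-00,0--00
  4 | --10-,-0-00,0--00
  5 | --1-1,--10-
  7 | --1-1  (sole → essential)
  8 | 0--00,01-0-
  9 | 01--1,01-0-
  11 | 01--1  (sole → essential)
  12 | --10-,-11--,0--00,01-0-
  13 | --1-1,--10-,-11--,01--1,01-0-
  14 | -11--  (sole → essential)
  15 | --1-1,-11--,01--1
  16 | -0-00,10-0-
  17 | 10--1,10-0-
  19 | 10--1  (sole → essential)
  20 | --10-,-0-00,1-1--,10-0-
  21 | --1-1,--10-,1-1--,10--1,10-0-
  22 | 1-1--  (sole → essential)
  23 | --1-1,1-1--,10--1
  26 | 11-10  (sole → essential)
  28 | --10-,-11--,1-1--
  29 | --1-1,--10-,-11--,1-1--
  30 | -11--,1-1--,11-10
  31 | --1-1,-11--,1-1--
Essential prime implicants: --1-1, -11--, 01--1, 1-1--, 10--1, 11-10

6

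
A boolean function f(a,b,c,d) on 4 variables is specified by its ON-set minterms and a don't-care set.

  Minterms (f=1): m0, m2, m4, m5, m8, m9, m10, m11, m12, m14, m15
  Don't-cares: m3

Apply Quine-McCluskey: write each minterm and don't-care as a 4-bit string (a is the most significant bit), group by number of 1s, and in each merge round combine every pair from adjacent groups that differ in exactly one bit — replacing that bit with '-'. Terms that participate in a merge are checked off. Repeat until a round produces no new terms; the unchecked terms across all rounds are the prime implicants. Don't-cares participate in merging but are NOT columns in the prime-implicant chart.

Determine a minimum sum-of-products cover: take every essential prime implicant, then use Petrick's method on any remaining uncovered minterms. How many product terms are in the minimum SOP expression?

5

size-2^0 implicants → 0000(✓)  0010(✓)  0011(✓)  0100(✓)  0101(✓)  1000(✓)  1001(✓)  1010(✓)  1011(✓)  1100(✓)  1110(✓)  1111(✓)
size-2^1 implicants → -000(✓)  -010(✓)  -011(✓)  -100(✓)  0-00(✓)  00-0(✓)  001-(✓)  010-  1-00(✓)  1-10(✓)  1-11(✓)  10-0(✓)  10-1(✓)  100-(✓)  101-(✓)  11-0(✓)  111-(✓)
size-2^2 implicants → --00  -0-0  -01-  1--0  1-1-  10--
Unchecked terms (primes): --00, -0-0, -01-, 010-, 1--0, 1-1-, 10--
Minterm coverage:
  m0 ⊆ --00,-0-0
  m2 ⊆ -0-0,-01-
  m4 ⊆ --00,010-
  m5 ⊆ 010- [E]
  m8 ⊆ --00,-0-0,1--0,10--
  m9 ⊆ 10-- [E]
  m10 ⊆ -0-0,-01-,1--0,1-1-,10--
  m11 ⊆ -01-,1-1-,10--
  m12 ⊆ --00,1--0
  m14 ⊆ 1--0,1-1-
  m15 ⊆ 1-1- [E]
E = {010-, 1-1-, 10--}
Petrick residual → --00, -0-0
Cover = c'd' + b'd' + a'bc' + ac + ab'  |cover|=5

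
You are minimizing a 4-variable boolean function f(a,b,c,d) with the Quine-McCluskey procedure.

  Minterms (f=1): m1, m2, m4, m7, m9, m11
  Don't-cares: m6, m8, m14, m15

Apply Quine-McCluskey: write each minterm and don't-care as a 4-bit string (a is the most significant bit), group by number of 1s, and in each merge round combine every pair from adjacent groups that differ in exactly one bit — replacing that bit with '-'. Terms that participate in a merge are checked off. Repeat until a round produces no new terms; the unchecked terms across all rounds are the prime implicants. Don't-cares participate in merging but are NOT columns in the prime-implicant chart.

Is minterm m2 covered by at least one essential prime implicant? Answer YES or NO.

size-2^0 implicants → 0001(✓)  0010(✓)  0100(✓)  0110(✓)  0111(✓)  1000(✓)  1001(✓)  1011(✓)  1110(✓)  1111(✓)
size-2^1 implicants → -001  -110(✓)  -111(✓)  0-10  01-0  011-(✓)  1-11  10-1  100-  111-(✓)
size-2^2 implicants → -11-
Unchecked terms (primes): -001, -11-, 0-10, 01-0, 1-11, 10-1, 100-
Minterm coverage:
  m1 ⊆ -001 [E]
  m2 ⊆ 0-10 [E]
  m4 ⊆ 01-0 [E]
  m7 ⊆ -11- [E]
  m9 ⊆ -001,10-1,100-
  m11 ⊆ 1-11,10-1
E = {-001, -11-, 0-10, 01-0}

YES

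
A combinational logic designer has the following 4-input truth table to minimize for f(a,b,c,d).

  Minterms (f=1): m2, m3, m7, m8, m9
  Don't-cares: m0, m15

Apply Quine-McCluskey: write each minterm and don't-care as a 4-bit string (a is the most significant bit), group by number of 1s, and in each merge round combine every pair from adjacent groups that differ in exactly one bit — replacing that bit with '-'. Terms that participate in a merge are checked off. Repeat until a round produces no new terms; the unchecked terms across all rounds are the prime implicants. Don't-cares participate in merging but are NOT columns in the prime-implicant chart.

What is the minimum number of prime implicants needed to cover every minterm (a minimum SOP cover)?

Round 0: 0000✓ 0010✓ 0011✓ 0111✓ 1000✓ 1001✓ 1111✓
Round 1: -000 -111 0-11 00-0 001- 100-
PIs = {-000, -111, 0-11, 00-0, 001-, 100-}
Coverage chart:
  m2: 00-0,001-
  m3: 0-11,001-
  m7: -111,0-11
  m8: -000,100-
  m9: 100- ←essential
Essential: 100-
Petrick residual → -111, 001-
Min cover (3 terms): bcd + a'b'c + ab'c'

3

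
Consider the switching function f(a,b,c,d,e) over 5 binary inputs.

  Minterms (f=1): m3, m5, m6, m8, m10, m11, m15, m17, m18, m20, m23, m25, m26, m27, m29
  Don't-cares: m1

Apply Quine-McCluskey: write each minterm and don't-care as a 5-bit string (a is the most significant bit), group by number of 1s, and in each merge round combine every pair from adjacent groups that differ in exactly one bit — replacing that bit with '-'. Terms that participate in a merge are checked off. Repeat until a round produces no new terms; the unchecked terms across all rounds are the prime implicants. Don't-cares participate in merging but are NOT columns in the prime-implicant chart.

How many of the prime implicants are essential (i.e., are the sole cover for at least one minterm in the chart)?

8

[col 0] 00001*, 00011*, 00101*, 00110, 01000*, 01010*, 01011*, 01111*, 10001*, 10010*, 10100, 10111, 11001*, 11010*, 11011*, 11101*
[col 1] -0001, -1010*, -1011*, 0-011, 00-01, 000-1, 01-11, 010-0, 0101-*, 1-001, 1-010, 11-01, 110-1, 1101-*
[col 2] -101-
Prime implicants: -0001, -101-, 0-011, 00-01, 000-1, 00110, 01-11, 010-0, 1-001, 1-010, 10100, 10111, 11-01, 110-1
PI chart (minterm → PIs covering it):
  3 | 0-011,000-1
  5 | 00-01  (sole → essential)
  6 | 00110  (sole → essential)
  8 | 010-0  (sole → essential)
  10 | -101-,010-0
  11 | -101-,0-011,01-11
  15 | 01-11  (sole → essential)
  17 | -0001,1-001
  18 | 1-010  (sole → essential)
  20 | 10100  (sole → essential)
  23 | 10111  (sole → essential)
  25 | 1-001,11-01,110-1
  26 | -101-,1-010
  27 | -101-,110-1
  29 | 11-01  (sole → essential)
Essential prime implicants: 00-01, 00110, 01-11, 010-0, 1-010, 10100, 10111, 11-01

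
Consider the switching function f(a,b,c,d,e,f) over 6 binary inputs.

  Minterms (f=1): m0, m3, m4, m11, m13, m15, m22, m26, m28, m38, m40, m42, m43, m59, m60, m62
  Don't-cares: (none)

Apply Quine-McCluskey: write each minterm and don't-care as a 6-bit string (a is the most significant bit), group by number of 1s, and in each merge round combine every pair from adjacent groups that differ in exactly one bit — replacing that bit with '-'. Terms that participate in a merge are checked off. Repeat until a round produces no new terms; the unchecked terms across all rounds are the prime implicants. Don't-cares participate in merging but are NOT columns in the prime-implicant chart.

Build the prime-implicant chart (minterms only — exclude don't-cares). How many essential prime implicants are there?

10

[col 0] 000000*, 000011*, 000100*, 001011*, 001101*, 001111*, 010110, 011010, 011100*, 100110, 101000*, 101010*, 101011*, 111011*, 111100*, 111110*
[col 1] -01011, -11100, 00-011, 000-00, 001-11, 0011-1, 1-1011, 1010-0, 10101-, 1111-0
Prime implicants: -01011, -11100, 00-011, 000-00, 001-11, 0011-1, 010110, 011010, 1-1011, 100110, 1010-0, 10101-, 1111-0
PI chart (minterm → PIs covering it):
  0 | 000-00  (sole → essential)
  3 | 00-011  (sole → essential)
  4 | 000-00  (sole → essential)
  11 | -01011,00-011,001-11
  13 | 0011-1  (sole → essential)
  15 | 001-11,0011-1
  22 | 010110  (sole → essential)
  26 | 011010  (sole → essential)
  28 | -11100  (sole → essential)
  38 | 100110  (sole → essential)
  40 | 1010-0  (sole → essential)
  42 | 1010-0,10101-
  43 | -01011,1-1011,10101-
  59 | 1-1011  (sole → essential)
  60 | -11100,1111-0
  62 | 1111-0  (sole → essential)
Essential prime implicants: -11100, 00-011, 000-00, 0011-1, 010110, 011010, 1-1011, 100110, 1010-0, 1111-0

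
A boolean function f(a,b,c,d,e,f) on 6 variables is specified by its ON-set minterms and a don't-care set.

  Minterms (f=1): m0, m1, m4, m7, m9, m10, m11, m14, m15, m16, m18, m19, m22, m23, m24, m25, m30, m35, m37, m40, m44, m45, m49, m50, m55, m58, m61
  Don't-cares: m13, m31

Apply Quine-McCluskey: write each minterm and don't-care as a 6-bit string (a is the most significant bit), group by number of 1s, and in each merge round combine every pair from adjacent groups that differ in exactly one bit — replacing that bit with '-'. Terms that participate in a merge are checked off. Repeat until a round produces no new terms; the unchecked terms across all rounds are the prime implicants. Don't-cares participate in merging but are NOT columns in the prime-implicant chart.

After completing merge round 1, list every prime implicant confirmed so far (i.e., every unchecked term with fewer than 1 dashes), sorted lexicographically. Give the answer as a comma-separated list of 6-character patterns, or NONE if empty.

100011, 110001

[col 0] 000000*, 000001*, 000100*, 000111*, 001001*, 001010*, 001011*, 001101*, 001110*, 001111*, 010000*, 010010*, 010011*, 010110*, 010111*, 011000*, 011001*, 011110*, 011111*, 100011, 100101*, 101000*, 101100*, 101101*, 110001, 110010*, 110111*, 111010*, 111101*
[col 1] -01101, -10010, -10111, 0-0000, 0-0111*, 0-1001, 0-1110*, 0-1111*, 00-001, 00-111*, 000-00, 00000-, 001-01*, 001-10*, 001-11*, 0010-1*, 00101-*, 0011-1*, 00111-*, 01-000, 01-110*, 01-111*, 010-10*, 010-11*, 0100-0, 01001-*, 01011-*, 01100-, 01111-*, 1-1101, 10-101, 101-00, 10110-, 11-010
[col 2] 0--111, 0-111-, 001--1, 001-1-, 01-11-, 010-1-
Prime implicants: -01101, -10010, -10111, 0--111, 0-0000, 0-1001, 0-111-, 00-001, 000-00, 00000-, 001--1, 001-1-, 01-000, 01-11-, 010-1-, 0100-0, 01100-, 1-1101, 10-101, 100011, 101-00, 10110-, 11-010, 110001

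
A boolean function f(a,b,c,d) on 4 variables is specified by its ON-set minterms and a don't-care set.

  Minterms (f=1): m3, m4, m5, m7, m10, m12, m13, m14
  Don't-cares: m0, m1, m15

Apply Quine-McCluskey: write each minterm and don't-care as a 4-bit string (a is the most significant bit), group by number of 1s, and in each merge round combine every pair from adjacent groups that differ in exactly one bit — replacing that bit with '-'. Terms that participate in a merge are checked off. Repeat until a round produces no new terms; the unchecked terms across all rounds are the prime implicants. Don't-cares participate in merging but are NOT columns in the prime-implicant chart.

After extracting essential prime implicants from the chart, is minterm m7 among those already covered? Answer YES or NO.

Round 0: 0000✓ 0001✓ 0011✓ 0100✓ 0101✓ 0111✓ 1010✓ 1100✓ 1101✓ 1110✓ 1111✓
Round 1: -100✓ -101✓ -111✓ 0-00✓ 0-01✓ 0-11✓ 00-1✓ 000-✓ 01-1✓ 010-✓ 1-10 11-0✓ 11-1✓ 110-✓ 111-✓
Round 2: -1-1 -10- 0--1 0-0- 11--
PIs = {-1-1, -10-, 0--1, 0-0-, 1-10, 11--}
Coverage chart:
  m3: 0--1 ←essential
  m4: -10-,0-0-
  m5: -1-1,-10-,0--1,0-0-
  m7: -1-1,0--1
  m10: 1-10 ←essential
  m12: -10-,11--
  m13: -1-1,-10-,11--
  m14: 1-10,11--
Essential: 0--1, 1-10

YES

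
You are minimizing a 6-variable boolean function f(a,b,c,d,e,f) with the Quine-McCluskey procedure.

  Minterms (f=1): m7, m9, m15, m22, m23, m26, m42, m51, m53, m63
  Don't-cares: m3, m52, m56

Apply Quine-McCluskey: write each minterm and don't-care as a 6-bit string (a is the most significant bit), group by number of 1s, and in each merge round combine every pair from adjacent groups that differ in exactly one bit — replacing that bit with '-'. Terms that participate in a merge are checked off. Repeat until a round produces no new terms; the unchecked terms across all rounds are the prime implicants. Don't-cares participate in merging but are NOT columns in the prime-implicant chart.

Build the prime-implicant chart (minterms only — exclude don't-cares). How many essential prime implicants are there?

[col 0] 000011*, 000111*, 001001, 001111*, 010110*, 010111*, 011010, 101010, 110011, 110100*, 110101*, 111000, 111111
[col 1] 0-0111, 00-111, 000-11, 01011-, 11010-
Prime implicants: 0-0111, 00-111, 000-11, 001001, 01011-, 011010, 101010, 110011, 11010-, 111000, 111111
PI chart (minterm → PIs covering it):
  7 | 0-0111,00-111,000-11
  9 | 001001  (sole → essential)
  15 | 00-111  (sole → essential)
  22 | 01011-  (sole → essential)
  23 | 0-0111,01011-
  26 | 011010  (sole → essential)
  42 | 101010  (sole → essential)
  51 | 110011  (sole → essential)
  53 | 11010-  (sole → essential)
  63 | 111111  (sole → essential)
Essential prime implicants: 00-111, 001001, 01011-, 011010, 101010, 110011, 11010-, 111111

8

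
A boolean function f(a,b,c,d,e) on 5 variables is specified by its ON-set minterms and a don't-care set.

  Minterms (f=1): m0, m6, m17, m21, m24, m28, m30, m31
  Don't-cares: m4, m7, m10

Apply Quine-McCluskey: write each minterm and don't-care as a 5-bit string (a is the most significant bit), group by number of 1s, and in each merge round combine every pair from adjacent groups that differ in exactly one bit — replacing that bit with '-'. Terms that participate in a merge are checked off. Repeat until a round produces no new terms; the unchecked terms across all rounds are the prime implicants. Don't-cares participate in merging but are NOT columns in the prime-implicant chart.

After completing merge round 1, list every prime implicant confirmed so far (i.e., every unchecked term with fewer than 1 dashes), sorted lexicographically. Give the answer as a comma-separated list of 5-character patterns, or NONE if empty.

01010

[col 0] 00000*, 00100*, 00110*, 00111*, 01010, 10001*, 10101*, 11000*, 11100*, 11110*, 11111*
[col 1] 00-00, 001-0, 0011-, 10-01, 11-00, 111-0, 1111-
Prime implicants: 00-00, 001-0, 0011-, 01010, 10-01, 11-00, 111-0, 1111-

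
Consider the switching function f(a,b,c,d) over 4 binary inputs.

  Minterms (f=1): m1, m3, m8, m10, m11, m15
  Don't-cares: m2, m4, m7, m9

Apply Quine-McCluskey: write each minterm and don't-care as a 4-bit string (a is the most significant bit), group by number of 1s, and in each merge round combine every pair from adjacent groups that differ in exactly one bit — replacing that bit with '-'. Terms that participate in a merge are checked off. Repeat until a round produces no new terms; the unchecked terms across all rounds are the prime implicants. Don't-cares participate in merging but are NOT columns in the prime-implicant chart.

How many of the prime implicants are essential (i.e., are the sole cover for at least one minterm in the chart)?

3

size-2^0 implicants → 0001(✓)  0010(✓)  0011(✓)  0100  0111(✓)  1000(✓)  1001(✓)  1010(✓)  1011(✓)  1111(✓)
size-2^1 implicants → -001(✓)  -010(✓)  -011(✓)  -111(✓)  0-11(✓)  00-1(✓)  001-(✓)  1-11(✓)  10-0(✓)  10-1(✓)  100-(✓)  101-(✓)
size-2^2 implicants → --11  -0-1  -01-  10--
Unchecked terms (primes): --11, -0-1, -01-, 0100, 10--
Minterm coverage:
  m1 ⊆ -0-1 [E]
  m3 ⊆ --11,-0-1,-01-
  m8 ⊆ 10-- [E]
  m10 ⊆ -01-,10--
  m11 ⊆ --11,-0-1,-01-,10--
  m15 ⊆ --11 [E]
E = {--11, -0-1, 10--}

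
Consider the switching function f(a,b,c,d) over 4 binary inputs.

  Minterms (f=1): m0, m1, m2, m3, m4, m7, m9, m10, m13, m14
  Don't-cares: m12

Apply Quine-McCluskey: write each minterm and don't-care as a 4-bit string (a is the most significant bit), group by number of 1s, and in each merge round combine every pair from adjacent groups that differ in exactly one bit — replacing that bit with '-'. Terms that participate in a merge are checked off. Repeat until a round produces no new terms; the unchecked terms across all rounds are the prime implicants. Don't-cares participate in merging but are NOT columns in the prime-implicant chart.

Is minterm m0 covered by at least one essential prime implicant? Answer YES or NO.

Round 0: 0000✓ 0001✓ 0010✓ 0011✓ 0100✓ 0111✓ 1001✓ 1010✓ 1100✓ 1101✓ 1110✓
Round 1: -001 -010 -100 0-00 0-11 00-0✓ 00-1✓ 000-✓ 001-✓ 1-01 1-10 11-0 110-
Round 2: 00--
PIs = {-001, -010, -100, 0-00, 0-11, 00--, 1-01, 1-10, 11-0, 110-}
Coverage chart:
  m0: 0-00,00--
  m1: -001,00--
  m2: -010,00--
  m3: 0-11,00--
  m4: -100,0-00
  m7: 0-11 ←essential
  m9: -001,1-01
  m10: -010,1-10
  m13: 1-01,110-
  m14: 1-10,11-0
Essential: 0-11

NO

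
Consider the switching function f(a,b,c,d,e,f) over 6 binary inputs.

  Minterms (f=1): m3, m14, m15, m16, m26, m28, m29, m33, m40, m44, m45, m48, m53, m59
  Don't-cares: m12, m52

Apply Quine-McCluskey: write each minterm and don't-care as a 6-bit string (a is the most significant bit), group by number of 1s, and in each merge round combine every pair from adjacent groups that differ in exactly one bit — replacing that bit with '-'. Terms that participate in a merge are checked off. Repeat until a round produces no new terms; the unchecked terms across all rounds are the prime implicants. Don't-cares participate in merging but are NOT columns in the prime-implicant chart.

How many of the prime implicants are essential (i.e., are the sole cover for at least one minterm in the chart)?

Round 0: 000011 001100✓ 001110✓ 001111✓ 010000✓ 011010 011100✓ 011101✓ 100001 101000✓ 101100✓ 101101✓ 110000✓ 110100✓ 110101✓ 111011
Round 1: -01100 -10000 0-1100 0011-0 00111- 01110- 101-00 10110- 110-00 11010-
PIs = {-01100, -10000, 0-1100, 000011, 0011-0, 00111-, 011010, 01110-, 100001, 101-00, 10110-, 110-00, 11010-, 111011}
Coverage chart:
  m3: 000011 ←essential
  m14: 0011-0,00111-
  m15: 00111- ←essential
  m16: -10000 ←essential
  m26: 011010 ←essential
  m28: 0-1100,01110-
  m29: 01110- ←essential
  m33: 100001 ←essential
  m40: 101-00 ←essential
  m44: -01100,101-00,10110-
  m45: 10110- ←essential
  m48: -10000,110-00
  m53: 11010- ←essential
  m59: 111011 ←essential
Essential: -10000, 000011, 00111-, 011010, 01110-, 100001, 101-00, 10110-, 11010-, 111011

10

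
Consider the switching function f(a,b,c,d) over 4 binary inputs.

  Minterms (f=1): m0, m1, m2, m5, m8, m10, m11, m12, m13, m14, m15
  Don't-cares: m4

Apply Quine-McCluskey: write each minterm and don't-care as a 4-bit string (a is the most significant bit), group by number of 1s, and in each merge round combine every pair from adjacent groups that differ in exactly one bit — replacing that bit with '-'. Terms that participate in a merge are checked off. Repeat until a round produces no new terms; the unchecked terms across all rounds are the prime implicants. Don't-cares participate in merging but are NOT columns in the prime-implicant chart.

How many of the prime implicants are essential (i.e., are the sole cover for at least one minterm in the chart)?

3

Round 0: 0000✓ 0001✓ 0010✓ 0100✓ 0101✓ 1000✓ 1010✓ 1011✓ 1100✓ 1101✓ 1110✓ 1111✓
Round 1: -000✓ -010✓ -100✓ -101✓ 0-00✓ 0-01✓ 00-0✓ 000-✓ 010-✓ 1-00✓ 1-10✓ 1-11✓ 10-0✓ 101-✓ 11-0✓ 11-1✓ 110-✓ 111-✓
Round 2: --00 -0-0 -10- 0-0- 1--0 1-1- 11--
PIs = {--00, -0-0, -10-, 0-0-, 1--0, 1-1-, 11--}
Coverage chart:
  m0: --00,-0-0,0-0-
  m1: 0-0- ←essential
  m2: -0-0 ←essential
  m5: -10-,0-0-
  m8: --00,-0-0,1--0
  m10: -0-0,1--0,1-1-
  m11: 1-1- ←essential
  m12: --00,-10-,1--0,11--
  m13: -10-,11--
  m14: 1--0,1-1-,11--
  m15: 1-1-,11--
Essential: -0-0, 0-0-, 1-1-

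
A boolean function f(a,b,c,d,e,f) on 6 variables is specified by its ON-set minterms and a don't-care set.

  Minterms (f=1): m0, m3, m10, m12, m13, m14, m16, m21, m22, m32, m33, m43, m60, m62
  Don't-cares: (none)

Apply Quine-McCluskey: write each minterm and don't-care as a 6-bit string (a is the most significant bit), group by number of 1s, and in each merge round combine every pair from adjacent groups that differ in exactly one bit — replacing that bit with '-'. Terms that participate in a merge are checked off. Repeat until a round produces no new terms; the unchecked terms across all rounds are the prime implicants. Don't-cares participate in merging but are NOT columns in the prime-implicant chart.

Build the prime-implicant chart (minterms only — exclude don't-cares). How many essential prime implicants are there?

[col 0] 000000*, 000011, 001010*, 001100*, 001101*, 001110*, 010000*, 010101, 010110, 100000*, 100001*, 101011, 111100*, 111110*
[col 1] -00000, 0-0000, 001-10, 0011-0, 00110-, 10000-, 1111-0
Prime implicants: -00000, 0-0000, 000011, 001-10, 0011-0, 00110-, 010101, 010110, 10000-, 101011, 1111-0
PI chart (minterm → PIs covering it):
  0 | -00000,0-0000
  3 | 000011  (sole → essential)
  10 | 001-10  (sole → essential)
  12 | 0011-0,00110-
  13 | 00110-  (sole → essential)
  14 | 001-10,0011-0
  16 | 0-0000  (sole → essential)
  21 | 010101  (sole → essential)
  22 | 010110  (sole → essential)
  32 | -00000,10000-
  33 | 10000-  (sole → essential)
  43 | 101011  (sole → essential)
  60 | 1111-0  (sole → essential)
  62 | 1111-0  (sole → essential)
Essential prime implicants: 0-0000, 000011, 001-10, 00110-, 010101, 010110, 10000-, 101011, 1111-0

9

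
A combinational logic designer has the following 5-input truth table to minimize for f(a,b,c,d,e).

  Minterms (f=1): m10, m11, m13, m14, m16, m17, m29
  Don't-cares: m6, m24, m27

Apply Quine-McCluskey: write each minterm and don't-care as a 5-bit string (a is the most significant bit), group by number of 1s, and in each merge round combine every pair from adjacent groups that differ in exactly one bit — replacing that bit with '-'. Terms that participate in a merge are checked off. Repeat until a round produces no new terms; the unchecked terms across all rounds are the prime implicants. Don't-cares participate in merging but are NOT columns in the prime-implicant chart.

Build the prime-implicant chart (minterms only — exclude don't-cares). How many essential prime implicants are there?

2

Round 0: 00110✓ 01010✓ 01011✓ 01101✓ 01110✓ 10000✓ 10001✓ 11000✓ 11011✓ 11101✓
Round 1: -1011 -1101 0-110 01-10 0101- 1-000 1000-
PIs = {-1011, -1101, 0-110, 01-10, 0101-, 1-000, 1000-}
Coverage chart:
  m10: 01-10,0101-
  m11: -1011,0101-
  m13: -1101 ←essential
  m14: 0-110,01-10
  m16: 1-000,1000-
  m17: 1000- ←essential
  m29: -1101 ←essential
Essential: -1101, 1000-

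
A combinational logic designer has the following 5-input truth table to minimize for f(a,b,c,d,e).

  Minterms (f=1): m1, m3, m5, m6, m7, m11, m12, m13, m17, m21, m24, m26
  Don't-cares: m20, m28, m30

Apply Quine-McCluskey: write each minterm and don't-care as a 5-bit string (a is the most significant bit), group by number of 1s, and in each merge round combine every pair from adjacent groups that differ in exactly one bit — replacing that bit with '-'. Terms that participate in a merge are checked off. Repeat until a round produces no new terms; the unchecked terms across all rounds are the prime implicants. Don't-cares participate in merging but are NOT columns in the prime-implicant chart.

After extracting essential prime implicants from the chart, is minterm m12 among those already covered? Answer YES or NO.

size-2^0 implicants → 00001(✓)  00011(✓)  00101(✓)  00110(✓)  00111(✓)  01011(✓)  01100(✓)  01101(✓)  10001(✓)  10100(✓)  10101(✓)  11000(✓)  11010(✓)  11100(✓)  11110(✓)
size-2^1 implicants → -0001(✓)  -0101(✓)  -1100  0-011  0-101  00-01(✓)  00-11(✓)  000-1(✓)  001-1(✓)  0011-  0110-  1-100  10-01(✓)  1010-  11-00(✓)  11-10(✓)  110-0(✓)  111-0(✓)
size-2^2 implicants → -0-01  00--1  11--0
Unchecked terms (primes): -0-01, -1100, 0-011, 0-101, 00--1, 0011-, 0110-, 1-100, 1010-, 11--0
Minterm coverage:
  m1 ⊆ -0-01,00--1
  m3 ⊆ 0-011,00--1
  m5 ⊆ -0-01,0-101,00--1
  m6 ⊆ 0011- [E]
  m7 ⊆ 00--1,0011-
  m11 ⊆ 0-011 [E]
  m12 ⊆ -1100,0110-
  m13 ⊆ 0-101,0110-
  m17 ⊆ -0-01 [E]
  m21 ⊆ -0-01,1010-
  m24 ⊆ 11--0 [E]
  m26 ⊆ 11--0 [E]
E = {-0-01, 0-011, 0011-, 11--0}

NO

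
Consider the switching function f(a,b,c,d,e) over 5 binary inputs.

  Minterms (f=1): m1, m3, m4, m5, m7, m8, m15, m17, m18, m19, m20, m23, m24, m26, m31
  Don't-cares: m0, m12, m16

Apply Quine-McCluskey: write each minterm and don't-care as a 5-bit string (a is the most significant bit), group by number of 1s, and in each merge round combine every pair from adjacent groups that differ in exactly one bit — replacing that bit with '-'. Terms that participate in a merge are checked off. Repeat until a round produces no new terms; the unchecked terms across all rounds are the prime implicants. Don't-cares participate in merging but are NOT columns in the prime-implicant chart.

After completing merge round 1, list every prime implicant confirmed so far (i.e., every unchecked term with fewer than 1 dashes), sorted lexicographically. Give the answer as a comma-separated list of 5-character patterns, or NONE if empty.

NONE

size-2^0 implicants → 00000(✓)  00001(✓)  00011(✓)  00100(✓)  00101(✓)  00111(✓)  01000(✓)  01100(✓)  01111(✓)  10000(✓)  10001(✓)  10010(✓)  10011(✓)  10100(✓)  10111(✓)  11000(✓)  11010(✓)  11111(✓)
size-2^1 implicants → -0000(✓)  -0001(✓)  -0011(✓)  -0100(✓)  -0111(✓)  -1000(✓)  -1111(✓)  0-000(✓)  0-100(✓)  0-111(✓)  00-00(✓)  00-01(✓)  00-11(✓)  000-1(✓)  0000-(✓)  001-1(✓)  0010-(✓)  01-00(✓)  1-000(✓)  1-010(✓)  1-111(✓)  10-00(✓)  10-11(✓)  100-0(✓)  100-1(✓)  1000-(✓)  1001-(✓)  110-0(✓)
size-2^2 implicants → --000  --111  -0-00  -0-11  -00-1  -000-  0--00  00--1  00-0-  1-0-0  100--
Unchecked terms (primes): --000, --111, -0-00, -0-11, -00-1, -000-, 0--00, 00--1, 00-0-, 1-0-0, 100--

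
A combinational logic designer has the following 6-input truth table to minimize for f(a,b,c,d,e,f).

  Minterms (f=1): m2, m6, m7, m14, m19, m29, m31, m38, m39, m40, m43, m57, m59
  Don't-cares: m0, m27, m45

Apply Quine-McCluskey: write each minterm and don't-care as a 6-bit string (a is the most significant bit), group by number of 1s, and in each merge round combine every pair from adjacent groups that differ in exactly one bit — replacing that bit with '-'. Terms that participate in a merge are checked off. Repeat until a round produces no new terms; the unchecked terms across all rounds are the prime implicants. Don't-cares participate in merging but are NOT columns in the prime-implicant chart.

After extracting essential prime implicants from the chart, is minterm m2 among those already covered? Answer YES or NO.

NO

size-2^0 implicants → 000000(✓)  000010(✓)  000110(✓)  000111(✓)  001110(✓)  010011(✓)  011011(✓)  011101(✓)  011111(✓)  100110(✓)  100111(✓)  101000  101011(✓)  101101  111001(✓)  111011(✓)
size-2^1 implicants → -00110(✓)  -00111(✓)  -11011  00-110  000-10  0000-0  00011-(✓)  01-011  011-11  0111-1  1-1011  10011-(✓)  1110-1
size-2^2 implicants → -0011-
Unchecked terms (primes): -0011-, -11011, 00-110, 000-10, 0000-0, 01-011, 011-11, 0111-1, 1-1011, 101000, 101101, 1110-1
Minterm coverage:
  m2 ⊆ 000-10,0000-0
  m6 ⊆ -0011-,00-110,000-10
  m7 ⊆ -0011- [E]
  m14 ⊆ 00-110 [E]
  m19 ⊆ 01-011 [E]
  m29 ⊆ 0111-1 [E]
  m31 ⊆ 011-11,0111-1
  m38 ⊆ -0011- [E]
  m39 ⊆ -0011- [E]
  m40 ⊆ 101000 [E]
  m43 ⊆ 1-1011 [E]
  m57 ⊆ 1110-1 [E]
  m59 ⊆ -11011,1-1011,1110-1
E = {-0011-, 00-110, 01-011, 0111-1, 1-1011, 101000, 1110-1}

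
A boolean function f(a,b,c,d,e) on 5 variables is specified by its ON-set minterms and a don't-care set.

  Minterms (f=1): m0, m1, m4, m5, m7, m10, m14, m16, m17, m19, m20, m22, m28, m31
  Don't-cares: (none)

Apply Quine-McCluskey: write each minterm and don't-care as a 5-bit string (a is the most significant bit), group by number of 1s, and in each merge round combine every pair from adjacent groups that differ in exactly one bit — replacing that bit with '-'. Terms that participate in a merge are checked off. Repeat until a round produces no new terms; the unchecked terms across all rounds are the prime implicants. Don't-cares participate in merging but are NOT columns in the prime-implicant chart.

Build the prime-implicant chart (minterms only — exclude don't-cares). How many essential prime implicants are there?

6

[col 0] 00000*, 00001*, 00100*, 00101*, 00111*, 01010*, 01110*, 10000*, 10001*, 10011*, 10100*, 10110*, 11100*, 11111
[col 1] -0000*, -0001*, -0100*, 00-00*, 00-01*, 0000-*, 001-1, 0010-*, 01-10, 1-100, 10-00*, 100-1, 1000-*, 101-0
[col 2] -0-00, -000-, 00-0-
Prime implicants: -0-00, -000-, 00-0-, 001-1, 01-10, 1-100, 100-1, 101-0, 11111
PI chart (minterm → PIs covering it):
  0 | -0-00,-000-,00-0-
  1 | -000-,00-0-
  4 | -0-00,00-0-
  5 | 00-0-,001-1
  7 | 001-1  (sole → essential)
  10 | 01-10  (sole → essential)
  14 | 01-10  (sole → essential)
  16 | -0-00,-000-
  17 | -000-,100-1
  19 | 100-1  (sole → essential)
  20 | -0-00,1-100,101-0
  22 | 101-0  (sole → essential)
  28 | 1-100  (sole → essential)
  31 | 11111  (sole → essential)
Essential prime implicants: 001-1, 01-10, 1-100, 100-1, 101-0, 11111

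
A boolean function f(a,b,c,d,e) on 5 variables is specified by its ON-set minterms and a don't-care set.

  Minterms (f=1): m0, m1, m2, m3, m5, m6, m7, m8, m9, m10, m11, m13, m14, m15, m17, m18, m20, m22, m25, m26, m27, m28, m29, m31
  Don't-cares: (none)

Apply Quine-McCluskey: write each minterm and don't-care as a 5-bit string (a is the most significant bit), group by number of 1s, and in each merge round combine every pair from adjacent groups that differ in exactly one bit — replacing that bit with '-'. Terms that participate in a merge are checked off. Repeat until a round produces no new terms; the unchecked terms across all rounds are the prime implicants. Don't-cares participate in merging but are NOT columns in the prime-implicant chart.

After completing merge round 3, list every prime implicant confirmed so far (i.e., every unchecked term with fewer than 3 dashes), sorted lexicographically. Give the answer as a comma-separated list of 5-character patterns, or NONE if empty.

--001, --010, -0-10, -101-, 1-100, 101-0, 1110-

Round 0: 00000✓ 00001✓ 00010✓ 00011✓ 00101✓ 00110✓ 00111✓ 01000✓ 01001✓ 01010✓ 01011✓ 01101✓ 01110✓ 01111✓ 10001✓ 10010✓ 10100✓ 10110✓ 11001✓ 11010✓ 11011✓ 11100✓ 11101✓ 11111✓
Round 1: -0001✓ -0010✓ -0110✓ -1001✓ -1010✓ -1011✓ -1101✓ -1111✓ 0-000✓ 0-001✓ 0-010✓ 0-011✓ 0-101✓ 0-110✓ 0-111✓ 00-01✓ 00-10✓ 00-11✓ 000-0✓ 000-1✓ 0000-✓ 0001-✓ 001-1✓ 0011-✓ 01-01✓ 01-10✓ 01-11✓ 010-0✓ 010-1✓ 0100-✓ 0101-✓ 011-1✓ 0111-✓ 1-001✓ 1-010✓ 1-100 10-10✓ 101-0 11-01✓ 11-11✓ 110-1✓ 1101-✓ 111-1✓ 1110-
Round 2: --001 --010 -0-10 -1-01✓ -1-11✓ -10-1✓ -101- -11-1✓ 0--01✓ 0--10✓ 0--11✓ 0-0-0✓ 0-0-1✓ 0-00-✓ 0-01-✓ 0-1-1✓ 0-11-✓ 00--1✓ 00-1-✓ 000--✓ 01--1✓ 01-1-✓ 010--✓ 11--1✓
Round 3: -1--1 0---1 0--1- 0-0--
PIs = {--001, --010, -0-10, -1--1, -101-, 0---1, 0--1-, 0-0--, 1-100, 101-0, 1110-}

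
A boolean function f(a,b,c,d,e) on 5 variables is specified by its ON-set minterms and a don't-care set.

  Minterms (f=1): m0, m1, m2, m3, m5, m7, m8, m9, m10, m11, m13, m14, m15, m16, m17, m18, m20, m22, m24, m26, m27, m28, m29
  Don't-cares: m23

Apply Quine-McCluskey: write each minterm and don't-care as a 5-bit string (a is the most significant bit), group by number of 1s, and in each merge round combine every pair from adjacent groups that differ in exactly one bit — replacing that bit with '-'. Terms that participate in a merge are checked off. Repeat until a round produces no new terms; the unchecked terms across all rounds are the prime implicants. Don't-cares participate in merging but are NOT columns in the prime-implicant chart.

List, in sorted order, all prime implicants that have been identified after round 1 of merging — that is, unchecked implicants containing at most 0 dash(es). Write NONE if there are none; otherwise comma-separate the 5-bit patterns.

size-2^0 implicants → 00000(✓)  00001(✓)  00010(✓)  00011(✓)  00101(✓)  00111(✓)  01000(✓)  01001(✓)  01010(✓)  01011(✓)  01101(✓)  01110(✓)  01111(✓)  10000(✓)  10001(✓)  10010(✓)  10100(✓)  10110(✓)  10111(✓)  11000(✓)  11010(✓)  11011(✓)  11100(✓)  11101(✓)
size-2^1 implicants → -0000(✓)  -0001(✓)  -0010(✓)  -0111  -1000(✓)  -1010(✓)  -1011(✓)  -1101  0-000(✓)  0-001(✓)  0-010(✓)  0-011(✓)  0-101(✓)  0-111(✓)  00-01(✓)  00-11(✓)  000-0(✓)  000-1(✓)  0000-(✓)  0001-(✓)  001-1(✓)  01-01(✓)  01-10(✓)  01-11(✓)  010-0(✓)  010-1(✓)  0100-(✓)  0101-(✓)  011-1(✓)  0111-(✓)  1-000(✓)  1-010(✓)  1-100(✓)  10-00(✓)  10-10(✓)  100-0(✓)  1000-(✓)  101-0(✓)  1011-  11-00(✓)  110-0(✓)  1101-(✓)  1110-
size-2^2 implicants → --000(✓)  --010(✓)  -00-0(✓)  -000-  -10-0(✓)  -101-  0--01(✓)  0--11(✓)  0-0-0(✓)  0-0-1(✓)  0-00-(✓)  0-01-(✓)  0-1-1(✓)  00--1(✓)  000--(✓)  01--1(✓)  01-1-  010--(✓)  1--00  1-0-0(✓)  10--0
size-2^3 implicants → --0-0  0---1  0-0--
Unchecked terms (primes): --0-0, -000-, -0111, -101-, -1101, 0---1, 0-0--, 01-1-, 1--00, 10--0, 1011-, 1110-

NONE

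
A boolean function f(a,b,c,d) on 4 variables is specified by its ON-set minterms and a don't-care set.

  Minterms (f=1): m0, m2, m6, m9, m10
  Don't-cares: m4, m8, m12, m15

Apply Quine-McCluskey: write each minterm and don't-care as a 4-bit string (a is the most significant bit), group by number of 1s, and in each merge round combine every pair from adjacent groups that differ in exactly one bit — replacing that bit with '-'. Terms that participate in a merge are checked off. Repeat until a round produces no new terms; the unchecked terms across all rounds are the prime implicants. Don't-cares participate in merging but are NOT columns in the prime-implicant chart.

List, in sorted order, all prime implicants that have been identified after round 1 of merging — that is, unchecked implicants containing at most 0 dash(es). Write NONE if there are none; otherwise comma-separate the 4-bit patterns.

1111

Round 0: 0000✓ 0010✓ 0100✓ 0110✓ 1000✓ 1001✓ 1010✓ 1100✓ 1111
Round 1: -000✓ -010✓ -100✓ 0-00✓ 0-10✓ 00-0✓ 01-0✓ 1-00✓ 10-0✓ 100-
Round 2: --00 -0-0 0--0
PIs = {--00, -0-0, 0--0, 100-, 1111}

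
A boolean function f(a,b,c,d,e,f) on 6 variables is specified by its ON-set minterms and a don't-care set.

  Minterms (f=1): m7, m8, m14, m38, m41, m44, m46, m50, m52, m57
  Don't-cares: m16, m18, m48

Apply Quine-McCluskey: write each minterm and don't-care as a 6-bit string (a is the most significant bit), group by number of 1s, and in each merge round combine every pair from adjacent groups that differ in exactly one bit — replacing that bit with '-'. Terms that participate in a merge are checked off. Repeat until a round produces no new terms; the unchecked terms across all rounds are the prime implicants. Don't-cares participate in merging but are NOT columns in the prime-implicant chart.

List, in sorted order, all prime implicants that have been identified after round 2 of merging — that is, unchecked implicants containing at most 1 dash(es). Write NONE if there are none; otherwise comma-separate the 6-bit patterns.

-01110, 000111, 001000, 1-1001, 10-110, 1011-0, 110-00

Round 0: 000111 001000 001110✓ 010000✓ 010010✓ 100110✓ 101001✓ 101100✓ 101110✓ 110000✓ 110010✓ 110100✓ 111001✓
Round 1: -01110 -10000✓ -10010✓ 0100-0✓ 1-1001 10-110 1011-0 110-00 1100-0✓
Round 2: -100-0
PIs = {-01110, -100-0, 000111, 001000, 1-1001, 10-110, 1011-0, 110-00}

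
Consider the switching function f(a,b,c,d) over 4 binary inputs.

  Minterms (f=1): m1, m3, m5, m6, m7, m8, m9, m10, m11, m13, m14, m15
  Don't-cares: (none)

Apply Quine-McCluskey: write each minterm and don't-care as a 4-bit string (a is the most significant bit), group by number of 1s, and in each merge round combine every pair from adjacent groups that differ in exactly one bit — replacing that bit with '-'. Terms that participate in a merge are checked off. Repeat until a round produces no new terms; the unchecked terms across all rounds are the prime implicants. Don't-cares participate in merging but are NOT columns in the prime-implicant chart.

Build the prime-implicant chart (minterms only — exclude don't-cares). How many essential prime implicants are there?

3

Round 0: 0001✓ 0011✓ 0101✓ 0110✓ 0111✓ 1000✓ 1001✓ 1010✓ 1011✓ 1101✓ 1110✓ 1111✓
Round 1: -001✓ -011✓ -101✓ -110✓ -111✓ 0-01✓ 0-11✓ 00-1✓ 01-1✓ 011-✓ 1-01✓ 1-10✓ 1-11✓ 10-0✓ 10-1✓ 100-✓ 101-✓ 11-1✓ 111-✓
Round 2: --01✓ --11✓ -0-1✓ -1-1✓ -11- 0--1✓ 1--1✓ 1-1- 10--
Round 3: ---1
PIs = {---1, -11-, 1-1-, 10--}
Coverage chart:
  m1: ---1 ←essential
  m3: ---1 ←essential
  m5: ---1 ←essential
  m6: -11- ←essential
  m7: ---1,-11-
  m8: 10-- ←essential
  m9: ---1,10--
  m10: 1-1-,10--
  m11: ---1,1-1-,10--
  m13: ---1 ←essential
  m14: -11-,1-1-
  m15: ---1,-11-,1-1-
Essential: ---1, -11-, 10--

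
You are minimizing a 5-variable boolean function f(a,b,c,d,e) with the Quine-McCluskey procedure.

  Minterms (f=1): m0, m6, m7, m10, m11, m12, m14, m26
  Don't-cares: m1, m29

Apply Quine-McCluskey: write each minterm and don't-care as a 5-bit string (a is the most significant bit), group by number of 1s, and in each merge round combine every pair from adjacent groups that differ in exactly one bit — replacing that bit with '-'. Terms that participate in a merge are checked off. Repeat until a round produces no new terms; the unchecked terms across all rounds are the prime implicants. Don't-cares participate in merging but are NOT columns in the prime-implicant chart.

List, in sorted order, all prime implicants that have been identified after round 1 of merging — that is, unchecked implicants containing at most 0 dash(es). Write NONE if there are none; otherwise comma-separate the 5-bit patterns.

11101

size-2^0 implicants → 00000(✓)  00001(✓)  00110(✓)  00111(✓)  01010(✓)  01011(✓)  01100(✓)  01110(✓)  11010(✓)  11101
size-2^1 implicants → -1010  0-110  0000-  0011-  01-10  0101-  011-0
Unchecked terms (primes): -1010, 0-110, 0000-, 0011-, 01-10, 0101-, 011-0, 11101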